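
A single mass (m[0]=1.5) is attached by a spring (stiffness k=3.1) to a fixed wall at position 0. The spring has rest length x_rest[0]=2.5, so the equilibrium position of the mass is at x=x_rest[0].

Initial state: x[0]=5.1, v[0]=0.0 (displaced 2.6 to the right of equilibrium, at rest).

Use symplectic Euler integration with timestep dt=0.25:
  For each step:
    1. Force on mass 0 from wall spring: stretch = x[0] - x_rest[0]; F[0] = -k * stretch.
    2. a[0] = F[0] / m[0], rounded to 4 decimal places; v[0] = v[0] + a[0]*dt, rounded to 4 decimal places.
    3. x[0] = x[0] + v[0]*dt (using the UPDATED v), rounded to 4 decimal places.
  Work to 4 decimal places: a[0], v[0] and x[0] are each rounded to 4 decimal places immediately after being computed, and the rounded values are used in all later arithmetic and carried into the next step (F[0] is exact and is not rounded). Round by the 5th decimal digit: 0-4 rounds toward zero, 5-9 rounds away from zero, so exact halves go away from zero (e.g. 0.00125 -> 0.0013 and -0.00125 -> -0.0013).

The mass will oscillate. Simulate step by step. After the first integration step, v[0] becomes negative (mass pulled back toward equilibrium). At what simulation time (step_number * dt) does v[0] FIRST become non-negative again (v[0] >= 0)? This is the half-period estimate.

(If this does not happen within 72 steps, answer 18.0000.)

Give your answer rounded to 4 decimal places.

Answer: 2.2500

Derivation:
Step 0: x=[5.1000] v=[0.0000]
Step 1: x=[4.7642] v=[-1.3433]
Step 2: x=[4.1359] v=[-2.5131]
Step 3: x=[3.2963] v=[-3.3583]
Step 4: x=[2.3539] v=[-3.7697]
Step 5: x=[1.4304] v=[-3.6942]
Step 6: x=[0.6450] v=[-3.1416]
Step 7: x=[0.0992] v=[-2.1832]
Step 8: x=[-0.1365] v=[-0.9428]
Step 9: x=[-0.0317] v=[0.4194]
First v>=0 after going negative at step 9, time=2.2500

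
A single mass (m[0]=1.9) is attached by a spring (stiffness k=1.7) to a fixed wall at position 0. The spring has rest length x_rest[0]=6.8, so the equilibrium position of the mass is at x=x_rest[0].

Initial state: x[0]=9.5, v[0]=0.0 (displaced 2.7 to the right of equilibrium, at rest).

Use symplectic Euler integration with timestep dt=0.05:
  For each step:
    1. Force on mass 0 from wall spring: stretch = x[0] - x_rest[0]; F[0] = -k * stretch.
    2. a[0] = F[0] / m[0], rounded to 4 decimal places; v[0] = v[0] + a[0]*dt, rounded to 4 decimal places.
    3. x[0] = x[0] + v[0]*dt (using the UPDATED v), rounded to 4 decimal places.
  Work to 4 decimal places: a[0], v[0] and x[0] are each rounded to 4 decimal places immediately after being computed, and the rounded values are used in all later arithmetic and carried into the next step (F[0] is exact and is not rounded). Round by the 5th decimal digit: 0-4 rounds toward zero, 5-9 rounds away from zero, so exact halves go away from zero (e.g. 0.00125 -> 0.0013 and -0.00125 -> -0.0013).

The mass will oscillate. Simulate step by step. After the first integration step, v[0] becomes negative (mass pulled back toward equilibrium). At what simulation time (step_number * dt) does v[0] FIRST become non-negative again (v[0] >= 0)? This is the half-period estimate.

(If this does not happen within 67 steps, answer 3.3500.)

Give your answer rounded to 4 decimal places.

Step 0: x=[9.5000] v=[0.0000]
Step 1: x=[9.4940] v=[-0.1208]
Step 2: x=[9.4819] v=[-0.2413]
Step 3: x=[9.4638] v=[-0.3613]
Step 4: x=[9.4398] v=[-0.4805]
Step 5: x=[9.4099] v=[-0.5986]
Step 6: x=[9.3741] v=[-0.7154]
Step 7: x=[9.3326] v=[-0.8306]
Step 8: x=[9.2854] v=[-0.9439]
Step 9: x=[9.2326] v=[-1.0551]
Step 10: x=[9.1744] v=[-1.1639]
Step 11: x=[9.1109] v=[-1.2701]
Step 12: x=[9.0422] v=[-1.3735]
Step 13: x=[8.9685] v=[-1.4738]
Step 14: x=[8.8900] v=[-1.5708]
Step 15: x=[8.8068] v=[-1.6643]
Step 16: x=[8.7191] v=[-1.7541]
Step 17: x=[8.6271] v=[-1.8400]
Step 18: x=[8.5310] v=[-1.9217]
Step 19: x=[8.4310] v=[-1.9991]
Step 20: x=[8.3274] v=[-2.0721]
Step 21: x=[8.2204] v=[-2.1404]
Step 22: x=[8.1102] v=[-2.2039]
Step 23: x=[7.9971] v=[-2.2625]
Step 24: x=[7.8813] v=[-2.3161]
Step 25: x=[7.7631] v=[-2.3645]
Step 26: x=[7.6427] v=[-2.4076]
Step 27: x=[7.5204] v=[-2.4453]
Step 28: x=[7.3965] v=[-2.4775]
Step 29: x=[7.2713] v=[-2.5042]
Step 30: x=[7.1450] v=[-2.5253]
Step 31: x=[7.0180] v=[-2.5407]
Step 32: x=[6.8905] v=[-2.5505]
Step 33: x=[6.7628] v=[-2.5546]
Step 34: x=[6.6352] v=[-2.5529]
Step 35: x=[6.5079] v=[-2.5455]
Step 36: x=[6.3813] v=[-2.5324]
Step 37: x=[6.2556] v=[-2.5137]
Step 38: x=[6.1311] v=[-2.4893]
Step 39: x=[6.0081] v=[-2.4594]
Step 40: x=[5.8869] v=[-2.4240]
Step 41: x=[5.7677] v=[-2.3832]
Step 42: x=[5.6509] v=[-2.3370]
Step 43: x=[5.5366] v=[-2.2856]
Step 44: x=[5.4251] v=[-2.2291]
Step 45: x=[5.3167] v=[-2.1676]
Step 46: x=[5.2116] v=[-2.1012]
Step 47: x=[5.1101] v=[-2.0301]
Step 48: x=[5.0124] v=[-1.9545]
Step 49: x=[4.9187] v=[-1.8745]
Step 50: x=[4.8292] v=[-1.7903]
Step 51: x=[4.7441] v=[-1.7021]
Step 52: x=[4.6636] v=[-1.6101]
Step 53: x=[4.5879] v=[-1.5145]
Step 54: x=[4.5171] v=[-1.4155]
Step 55: x=[4.4514] v=[-1.3134]
Step 56: x=[4.3910] v=[-1.2083]
Step 57: x=[4.3360] v=[-1.1005]
Step 58: x=[4.2865] v=[-0.9903]
Step 59: x=[4.2426] v=[-0.8779]
Step 60: x=[4.2044] v=[-0.7635]
Step 61: x=[4.1720] v=[-0.6474]
Step 62: x=[4.1455] v=[-0.5298]
Step 63: x=[4.1250] v=[-0.4110]
Step 64: x=[4.1104] v=[-0.2913]
Step 65: x=[4.1019] v=[-0.1710]
Step 66: x=[4.0994] v=[-0.0503]
Step 67: x=[4.1029] v=[0.0705]
First v>=0 after going negative at step 67, time=3.3500

Answer: 3.3500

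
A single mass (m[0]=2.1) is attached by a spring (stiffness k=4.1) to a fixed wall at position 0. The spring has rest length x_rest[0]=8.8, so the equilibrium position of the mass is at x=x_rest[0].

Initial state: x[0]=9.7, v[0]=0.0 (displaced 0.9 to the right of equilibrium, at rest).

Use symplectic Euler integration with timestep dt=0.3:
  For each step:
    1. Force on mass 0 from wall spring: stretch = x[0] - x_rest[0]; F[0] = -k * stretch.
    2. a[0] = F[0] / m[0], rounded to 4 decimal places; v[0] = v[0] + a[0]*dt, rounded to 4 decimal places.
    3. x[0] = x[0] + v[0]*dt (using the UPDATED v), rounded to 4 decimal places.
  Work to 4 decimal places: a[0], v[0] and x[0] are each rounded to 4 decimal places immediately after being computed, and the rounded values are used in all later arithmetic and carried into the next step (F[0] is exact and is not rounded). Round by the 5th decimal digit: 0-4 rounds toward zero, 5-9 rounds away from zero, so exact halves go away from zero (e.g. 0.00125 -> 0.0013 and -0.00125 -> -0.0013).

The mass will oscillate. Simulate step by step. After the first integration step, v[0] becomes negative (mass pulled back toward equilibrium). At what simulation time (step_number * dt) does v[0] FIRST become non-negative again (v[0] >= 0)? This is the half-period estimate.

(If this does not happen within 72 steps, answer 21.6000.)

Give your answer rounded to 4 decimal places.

Step 0: x=[9.7000] v=[0.0000]
Step 1: x=[9.5419] v=[-0.5271]
Step 2: x=[9.2534] v=[-0.9617]
Step 3: x=[8.8852] v=[-1.2273]
Step 4: x=[8.5020] v=[-1.2772]
Step 5: x=[8.1712] v=[-1.1027]
Step 6: x=[7.9509] v=[-0.7344]
Step 7: x=[7.8798] v=[-0.2371]
Step 8: x=[7.9704] v=[0.3019]
First v>=0 after going negative at step 8, time=2.4000

Answer: 2.4000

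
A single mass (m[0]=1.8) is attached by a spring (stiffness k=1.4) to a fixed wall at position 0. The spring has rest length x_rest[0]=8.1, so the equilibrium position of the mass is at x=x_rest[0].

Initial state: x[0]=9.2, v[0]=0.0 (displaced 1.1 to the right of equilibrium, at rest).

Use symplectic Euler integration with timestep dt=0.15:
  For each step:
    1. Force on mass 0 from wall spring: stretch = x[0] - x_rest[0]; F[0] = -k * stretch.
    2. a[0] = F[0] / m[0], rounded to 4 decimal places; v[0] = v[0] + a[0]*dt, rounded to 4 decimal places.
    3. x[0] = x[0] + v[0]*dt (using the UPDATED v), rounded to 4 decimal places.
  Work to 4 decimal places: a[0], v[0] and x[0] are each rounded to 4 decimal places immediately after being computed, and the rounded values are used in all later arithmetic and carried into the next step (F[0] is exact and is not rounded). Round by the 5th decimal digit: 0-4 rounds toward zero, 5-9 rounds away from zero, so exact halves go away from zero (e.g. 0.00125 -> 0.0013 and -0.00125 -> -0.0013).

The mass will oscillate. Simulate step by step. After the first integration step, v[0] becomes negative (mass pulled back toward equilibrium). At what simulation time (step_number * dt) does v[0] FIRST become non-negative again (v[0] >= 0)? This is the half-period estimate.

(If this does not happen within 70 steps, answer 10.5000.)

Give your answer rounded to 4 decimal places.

Answer: 3.6000

Derivation:
Step 0: x=[9.2000] v=[0.0000]
Step 1: x=[9.1808] v=[-0.1283]
Step 2: x=[9.1426] v=[-0.2544]
Step 3: x=[9.0862] v=[-0.3760]
Step 4: x=[9.0125] v=[-0.4911]
Step 5: x=[8.9229] v=[-0.5976]
Step 6: x=[8.8189] v=[-0.6936]
Step 7: x=[8.7023] v=[-0.7775]
Step 8: x=[8.5751] v=[-0.8478]
Step 9: x=[8.4396] v=[-0.9032]
Step 10: x=[8.2982] v=[-0.9428]
Step 11: x=[8.1533] v=[-0.9659]
Step 12: x=[8.0075] v=[-0.9721]
Step 13: x=[7.8633] v=[-0.9613]
Step 14: x=[7.7232] v=[-0.9337]
Step 15: x=[7.5897] v=[-0.8897]
Step 16: x=[7.4652] v=[-0.8302]
Step 17: x=[7.3518] v=[-0.7561]
Step 18: x=[7.2515] v=[-0.6688]
Step 19: x=[7.1660] v=[-0.5698]
Step 20: x=[7.0969] v=[-0.4608]
Step 21: x=[7.0453] v=[-0.3438]
Step 22: x=[7.0122] v=[-0.2208]
Step 23: x=[6.9981] v=[-0.0939]
Step 24: x=[7.0033] v=[0.0347]
First v>=0 after going negative at step 24, time=3.6000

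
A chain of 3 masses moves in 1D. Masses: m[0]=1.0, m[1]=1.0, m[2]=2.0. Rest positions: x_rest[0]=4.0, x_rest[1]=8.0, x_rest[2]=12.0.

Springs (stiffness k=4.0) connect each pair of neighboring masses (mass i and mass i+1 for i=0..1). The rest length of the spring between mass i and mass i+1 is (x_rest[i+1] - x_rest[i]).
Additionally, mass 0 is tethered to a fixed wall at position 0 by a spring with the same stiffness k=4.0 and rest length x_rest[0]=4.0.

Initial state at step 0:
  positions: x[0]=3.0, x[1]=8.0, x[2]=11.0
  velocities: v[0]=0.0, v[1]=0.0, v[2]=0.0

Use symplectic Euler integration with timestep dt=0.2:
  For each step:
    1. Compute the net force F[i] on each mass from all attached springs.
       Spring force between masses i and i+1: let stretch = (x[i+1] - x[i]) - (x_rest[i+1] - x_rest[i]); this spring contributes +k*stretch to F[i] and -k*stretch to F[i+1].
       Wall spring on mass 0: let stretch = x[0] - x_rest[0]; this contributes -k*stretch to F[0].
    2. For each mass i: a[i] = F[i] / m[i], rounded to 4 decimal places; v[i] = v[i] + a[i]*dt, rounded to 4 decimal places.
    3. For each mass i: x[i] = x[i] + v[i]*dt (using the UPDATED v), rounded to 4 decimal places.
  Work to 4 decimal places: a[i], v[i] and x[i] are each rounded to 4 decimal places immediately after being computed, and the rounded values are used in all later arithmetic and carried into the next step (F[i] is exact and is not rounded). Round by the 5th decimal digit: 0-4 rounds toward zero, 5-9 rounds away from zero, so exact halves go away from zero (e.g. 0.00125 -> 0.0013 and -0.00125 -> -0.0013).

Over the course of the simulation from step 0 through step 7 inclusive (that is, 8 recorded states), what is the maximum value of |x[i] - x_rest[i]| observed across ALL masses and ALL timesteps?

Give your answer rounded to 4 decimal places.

Step 0: x=[3.0000 8.0000 11.0000] v=[0.0000 0.0000 0.0000]
Step 1: x=[3.3200 7.6800 11.0800] v=[1.6000 -1.6000 0.4000]
Step 2: x=[3.8064 7.2064 11.2080] v=[2.4320 -2.3680 0.6400]
Step 3: x=[4.2278 6.8291 11.3359] v=[2.1069 -1.8867 0.6394]
Step 4: x=[4.3889 6.7566 11.4232] v=[0.8057 -0.3623 0.4367]
Step 5: x=[4.2266 7.0520 11.4572] v=[-0.8113 1.4768 0.1701]
Step 6: x=[3.8401 7.6001 11.4588] v=[-1.9323 2.7406 0.0080]
Step 7: x=[3.4408 8.1640 11.4717] v=[-1.9964 2.8196 0.0645]
Max displacement = 1.2434

Answer: 1.2434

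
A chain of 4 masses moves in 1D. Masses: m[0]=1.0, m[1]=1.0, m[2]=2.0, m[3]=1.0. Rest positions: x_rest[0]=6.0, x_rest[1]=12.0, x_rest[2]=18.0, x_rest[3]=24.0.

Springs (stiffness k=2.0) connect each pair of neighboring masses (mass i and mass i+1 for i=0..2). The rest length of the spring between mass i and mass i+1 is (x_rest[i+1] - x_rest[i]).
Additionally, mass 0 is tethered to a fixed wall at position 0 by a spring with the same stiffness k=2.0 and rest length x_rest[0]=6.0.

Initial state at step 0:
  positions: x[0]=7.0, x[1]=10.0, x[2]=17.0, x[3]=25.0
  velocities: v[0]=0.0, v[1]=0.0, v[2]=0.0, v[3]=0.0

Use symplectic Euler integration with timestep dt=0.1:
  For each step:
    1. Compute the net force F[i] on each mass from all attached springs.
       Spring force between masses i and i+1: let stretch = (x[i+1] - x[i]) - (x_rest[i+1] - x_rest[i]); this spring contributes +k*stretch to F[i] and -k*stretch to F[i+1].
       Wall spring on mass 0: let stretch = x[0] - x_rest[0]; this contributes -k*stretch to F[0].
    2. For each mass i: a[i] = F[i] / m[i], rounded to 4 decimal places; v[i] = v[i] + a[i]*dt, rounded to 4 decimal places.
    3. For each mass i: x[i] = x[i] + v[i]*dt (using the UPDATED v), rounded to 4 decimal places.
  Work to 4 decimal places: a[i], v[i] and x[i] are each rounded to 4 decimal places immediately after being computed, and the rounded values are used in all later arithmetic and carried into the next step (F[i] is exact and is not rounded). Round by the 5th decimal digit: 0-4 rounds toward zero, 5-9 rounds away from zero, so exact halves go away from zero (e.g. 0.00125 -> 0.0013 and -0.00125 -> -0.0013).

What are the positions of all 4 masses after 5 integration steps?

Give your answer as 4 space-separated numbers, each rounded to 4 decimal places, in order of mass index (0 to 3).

Step 0: x=[7.0000 10.0000 17.0000 25.0000] v=[0.0000 0.0000 0.0000 0.0000]
Step 1: x=[6.9200 10.0800 17.0100 24.9600] v=[-0.8000 0.8000 0.1000 -0.4000]
Step 2: x=[6.7648 10.2354 17.0302 24.8810] v=[-1.5520 1.5540 0.2020 -0.7900]
Step 3: x=[6.5437 10.4573 17.0610 24.7650] v=[-2.2108 2.2188 0.3076 -1.1602]
Step 4: x=[6.2700 10.7330 17.1028 24.6149] v=[-2.7368 2.7568 0.4176 -1.5010]
Step 5: x=[5.9602 11.0468 17.1560 24.4346] v=[-3.0982 3.1382 0.5318 -1.8034]

Answer: 5.9602 11.0468 17.1560 24.4346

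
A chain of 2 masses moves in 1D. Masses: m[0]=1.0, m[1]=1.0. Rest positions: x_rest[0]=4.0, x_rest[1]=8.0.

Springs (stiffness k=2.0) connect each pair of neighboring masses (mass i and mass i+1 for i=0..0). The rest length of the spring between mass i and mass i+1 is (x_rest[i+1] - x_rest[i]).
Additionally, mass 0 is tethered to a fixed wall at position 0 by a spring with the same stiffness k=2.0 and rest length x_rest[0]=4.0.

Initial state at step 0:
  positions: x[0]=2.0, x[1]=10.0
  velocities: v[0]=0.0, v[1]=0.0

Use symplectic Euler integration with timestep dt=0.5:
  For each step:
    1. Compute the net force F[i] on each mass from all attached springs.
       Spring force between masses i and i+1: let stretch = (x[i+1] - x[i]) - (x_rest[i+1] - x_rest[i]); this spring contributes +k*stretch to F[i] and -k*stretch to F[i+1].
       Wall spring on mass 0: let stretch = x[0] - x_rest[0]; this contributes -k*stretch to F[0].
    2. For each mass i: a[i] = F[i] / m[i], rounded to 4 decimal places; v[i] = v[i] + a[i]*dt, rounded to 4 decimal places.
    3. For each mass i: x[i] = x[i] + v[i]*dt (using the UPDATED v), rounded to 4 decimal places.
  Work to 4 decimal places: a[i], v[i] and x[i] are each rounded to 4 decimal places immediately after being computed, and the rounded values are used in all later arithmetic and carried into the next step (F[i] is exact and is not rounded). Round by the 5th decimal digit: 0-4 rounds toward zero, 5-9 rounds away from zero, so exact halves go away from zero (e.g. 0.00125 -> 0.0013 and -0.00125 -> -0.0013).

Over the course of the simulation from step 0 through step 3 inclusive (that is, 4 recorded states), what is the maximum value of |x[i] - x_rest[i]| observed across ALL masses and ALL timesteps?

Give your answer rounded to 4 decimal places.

Answer: 3.0000

Derivation:
Step 0: x=[2.0000 10.0000] v=[0.0000 0.0000]
Step 1: x=[5.0000 8.0000] v=[6.0000 -4.0000]
Step 2: x=[7.0000 6.5000] v=[4.0000 -3.0000]
Step 3: x=[5.2500 7.2500] v=[-3.5000 1.5000]
Max displacement = 3.0000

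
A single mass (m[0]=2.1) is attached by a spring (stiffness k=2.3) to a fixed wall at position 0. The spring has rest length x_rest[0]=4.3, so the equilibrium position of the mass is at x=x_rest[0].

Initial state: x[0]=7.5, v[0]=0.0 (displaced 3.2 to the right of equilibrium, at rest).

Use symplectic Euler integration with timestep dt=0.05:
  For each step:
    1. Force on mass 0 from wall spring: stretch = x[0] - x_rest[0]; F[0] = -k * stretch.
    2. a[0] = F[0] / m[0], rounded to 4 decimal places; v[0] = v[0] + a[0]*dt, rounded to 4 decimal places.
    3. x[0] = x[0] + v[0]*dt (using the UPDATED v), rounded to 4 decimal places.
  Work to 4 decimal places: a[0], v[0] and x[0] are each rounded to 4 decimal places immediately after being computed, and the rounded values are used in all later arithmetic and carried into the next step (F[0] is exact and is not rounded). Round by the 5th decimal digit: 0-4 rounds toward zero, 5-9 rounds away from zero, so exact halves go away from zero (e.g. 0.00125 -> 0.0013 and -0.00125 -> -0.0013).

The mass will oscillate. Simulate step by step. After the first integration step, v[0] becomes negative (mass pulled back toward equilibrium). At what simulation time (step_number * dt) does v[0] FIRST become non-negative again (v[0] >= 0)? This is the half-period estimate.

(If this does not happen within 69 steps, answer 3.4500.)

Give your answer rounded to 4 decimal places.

Answer: 3.0500

Derivation:
Step 0: x=[7.5000] v=[0.0000]
Step 1: x=[7.4912] v=[-0.1752]
Step 2: x=[7.4737] v=[-0.3500]
Step 3: x=[7.4475] v=[-0.5238]
Step 4: x=[7.4127] v=[-0.6962]
Step 5: x=[7.3694] v=[-0.8667]
Step 6: x=[7.3177] v=[-1.0348]
Step 7: x=[7.2577] v=[-1.2001]
Step 8: x=[7.1896] v=[-1.3621]
Step 9: x=[7.1136] v=[-1.5203]
Step 10: x=[7.0299] v=[-1.6744]
Step 11: x=[6.9387] v=[-1.8239]
Step 12: x=[6.8403] v=[-1.9684]
Step 13: x=[6.7349] v=[-2.1075]
Step 14: x=[6.6229] v=[-2.2408]
Step 15: x=[6.5045] v=[-2.3680]
Step 16: x=[6.3801] v=[-2.4887]
Step 17: x=[6.2500] v=[-2.6026]
Step 18: x=[6.1145] v=[-2.7094]
Step 19: x=[5.9741] v=[-2.8088]
Step 20: x=[5.8291] v=[-2.9005]
Step 21: x=[5.6799] v=[-2.9842]
Step 22: x=[5.5269] v=[-3.0598]
Step 23: x=[5.3706] v=[-3.1270]
Step 24: x=[5.2113] v=[-3.1856]
Step 25: x=[5.0495] v=[-3.2355]
Step 26: x=[4.8857] v=[-3.2765]
Step 27: x=[4.7203] v=[-3.3086]
Step 28: x=[4.5537] v=[-3.3316]
Step 29: x=[4.3864] v=[-3.3455]
Step 30: x=[4.2189] v=[-3.3502]
Step 31: x=[4.0516] v=[-3.3458]
Step 32: x=[3.8850] v=[-3.3322]
Step 33: x=[3.7195] v=[-3.3095]
Step 34: x=[3.5556] v=[-3.2777]
Step 35: x=[3.3938] v=[-3.2369]
Step 36: x=[3.2344] v=[-3.1873]
Step 37: x=[3.0780] v=[-3.1289]
Step 38: x=[2.9249] v=[-3.0620]
Step 39: x=[2.7756] v=[-2.9867]
Step 40: x=[2.6304] v=[-2.9032]
Step 41: x=[2.4898] v=[-2.8118]
Step 42: x=[2.3542] v=[-2.7127]
Step 43: x=[2.2239] v=[-2.6061]
Step 44: x=[2.0993] v=[-2.4924]
Step 45: x=[1.9807] v=[-2.3719]
Step 46: x=[1.8685] v=[-2.2449]
Step 47: x=[1.7629] v=[-2.1117]
Step 48: x=[1.6643] v=[-1.9728]
Step 49: x=[1.5729] v=[-1.8285]
Step 50: x=[1.4889] v=[-1.6792]
Step 51: x=[1.4126] v=[-1.5253]
Step 52: x=[1.3442] v=[-1.3672]
Step 53: x=[1.2839] v=[-1.2053]
Step 54: x=[1.2319] v=[-1.0401]
Step 55: x=[1.1883] v=[-0.8721]
Step 56: x=[1.1532] v=[-0.7017]
Step 57: x=[1.1267] v=[-0.5294]
Step 58: x=[1.1089] v=[-0.3556]
Step 59: x=[1.0999] v=[-0.1809]
Step 60: x=[1.0996] v=[-0.0057]
Step 61: x=[1.1081] v=[0.1696]
First v>=0 after going negative at step 61, time=3.0500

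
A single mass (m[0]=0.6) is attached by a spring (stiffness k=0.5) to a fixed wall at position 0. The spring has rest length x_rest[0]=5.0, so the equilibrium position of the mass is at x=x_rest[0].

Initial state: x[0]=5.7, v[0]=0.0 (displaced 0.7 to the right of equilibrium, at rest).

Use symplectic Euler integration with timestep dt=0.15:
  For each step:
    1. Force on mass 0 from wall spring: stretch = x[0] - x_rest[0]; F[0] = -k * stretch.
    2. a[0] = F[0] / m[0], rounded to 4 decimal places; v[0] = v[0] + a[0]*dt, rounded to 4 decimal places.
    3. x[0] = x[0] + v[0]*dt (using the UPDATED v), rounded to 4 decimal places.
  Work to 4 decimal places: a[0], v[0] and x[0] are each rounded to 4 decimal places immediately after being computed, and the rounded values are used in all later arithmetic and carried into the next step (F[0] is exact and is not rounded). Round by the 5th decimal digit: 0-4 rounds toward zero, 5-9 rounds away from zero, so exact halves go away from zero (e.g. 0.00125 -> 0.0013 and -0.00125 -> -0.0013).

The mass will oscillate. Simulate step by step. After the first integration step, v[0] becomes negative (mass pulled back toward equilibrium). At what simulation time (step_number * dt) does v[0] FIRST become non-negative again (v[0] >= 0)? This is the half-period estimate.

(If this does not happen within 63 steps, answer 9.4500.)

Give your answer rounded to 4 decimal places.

Answer: 3.4500

Derivation:
Step 0: x=[5.7000] v=[0.0000]
Step 1: x=[5.6869] v=[-0.0875]
Step 2: x=[5.6609] v=[-0.1734]
Step 3: x=[5.6225] v=[-0.2560]
Step 4: x=[5.5724] v=[-0.3338]
Step 5: x=[5.5116] v=[-0.4054]
Step 6: x=[5.4412] v=[-0.4693]
Step 7: x=[5.3625] v=[-0.5245]
Step 8: x=[5.2770] v=[-0.5698]
Step 9: x=[5.1863] v=[-0.6044]
Step 10: x=[5.0921] v=[-0.6277]
Step 11: x=[4.9962] v=[-0.6392]
Step 12: x=[4.9004] v=[-0.6387]
Step 13: x=[4.8065] v=[-0.6263]
Step 14: x=[4.7162] v=[-0.6021]
Step 15: x=[4.6312] v=[-0.5666]
Step 16: x=[4.5531] v=[-0.5205]
Step 17: x=[4.4834] v=[-0.4646]
Step 18: x=[4.4234] v=[-0.4000]
Step 19: x=[4.3742] v=[-0.3279]
Step 20: x=[4.3367] v=[-0.2497]
Step 21: x=[4.3117] v=[-0.1668]
Step 22: x=[4.2996] v=[-0.0808]
Step 23: x=[4.3006] v=[0.0068]
First v>=0 after going negative at step 23, time=3.4500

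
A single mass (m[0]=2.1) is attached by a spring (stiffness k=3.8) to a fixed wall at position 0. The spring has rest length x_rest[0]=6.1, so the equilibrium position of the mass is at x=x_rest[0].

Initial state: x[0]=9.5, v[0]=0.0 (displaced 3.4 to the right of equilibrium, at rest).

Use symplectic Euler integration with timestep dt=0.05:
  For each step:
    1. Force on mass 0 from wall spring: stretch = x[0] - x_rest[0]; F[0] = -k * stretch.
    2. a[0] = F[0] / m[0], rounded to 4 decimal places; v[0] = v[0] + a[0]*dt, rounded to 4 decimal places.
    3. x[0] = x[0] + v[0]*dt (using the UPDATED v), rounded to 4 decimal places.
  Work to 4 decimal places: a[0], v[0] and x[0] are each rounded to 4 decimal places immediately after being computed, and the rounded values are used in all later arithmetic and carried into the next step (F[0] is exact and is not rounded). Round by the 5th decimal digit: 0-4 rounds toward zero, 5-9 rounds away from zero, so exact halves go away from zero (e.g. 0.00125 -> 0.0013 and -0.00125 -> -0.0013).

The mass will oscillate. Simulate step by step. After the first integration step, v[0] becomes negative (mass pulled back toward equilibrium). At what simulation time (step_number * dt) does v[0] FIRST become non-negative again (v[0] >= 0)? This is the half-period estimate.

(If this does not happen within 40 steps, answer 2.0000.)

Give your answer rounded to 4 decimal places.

Answer: 2.0000

Derivation:
Step 0: x=[9.5000] v=[0.0000]
Step 1: x=[9.4846] v=[-0.3076]
Step 2: x=[9.4539] v=[-0.6138]
Step 3: x=[9.4080] v=[-0.9173]
Step 4: x=[9.3472] v=[-1.2166]
Step 5: x=[9.2717] v=[-1.5104]
Step 6: x=[9.1818] v=[-1.7974]
Step 7: x=[9.0780] v=[-2.0762]
Step 8: x=[8.9607] v=[-2.3456]
Step 9: x=[8.8305] v=[-2.6044]
Step 10: x=[8.6879] v=[-2.8514]
Step 11: x=[8.5336] v=[-3.0855]
Step 12: x=[8.3683] v=[-3.3057]
Step 13: x=[8.1928] v=[-3.5109]
Step 14: x=[8.0078] v=[-3.7003]
Step 15: x=[7.8142] v=[-3.8729]
Step 16: x=[7.6128] v=[-4.0280]
Step 17: x=[7.4046] v=[-4.1649]
Step 18: x=[7.1905] v=[-4.2829]
Step 19: x=[6.9714] v=[-4.3816]
Step 20: x=[6.7484] v=[-4.4604]
Step 21: x=[6.5224] v=[-4.5191]
Step 22: x=[6.2945] v=[-4.5573]
Step 23: x=[6.0658] v=[-4.5749]
Step 24: x=[5.8372] v=[-4.5718]
Step 25: x=[5.6098] v=[-4.5480]
Step 26: x=[5.3846] v=[-4.5037]
Step 27: x=[5.1627] v=[-4.4390]
Step 28: x=[4.9450] v=[-4.3542]
Step 29: x=[4.7325] v=[-4.2497]
Step 30: x=[4.5262] v=[-4.1260]
Step 31: x=[4.3270] v=[-3.9836]
Step 32: x=[4.1358] v=[-3.8232]
Step 33: x=[3.9535] v=[-3.6455]
Step 34: x=[3.7809] v=[-3.4513]
Step 35: x=[3.6188] v=[-3.2415]
Step 36: x=[3.4680] v=[-3.0170]
Step 37: x=[3.3291] v=[-2.7789]
Step 38: x=[3.2027] v=[-2.5282]
Step 39: x=[3.0894] v=[-2.2661]
Step 40: x=[2.9897] v=[-1.9937]
v[0] did not become non-negative within 40 steps; using fallback time=2.0000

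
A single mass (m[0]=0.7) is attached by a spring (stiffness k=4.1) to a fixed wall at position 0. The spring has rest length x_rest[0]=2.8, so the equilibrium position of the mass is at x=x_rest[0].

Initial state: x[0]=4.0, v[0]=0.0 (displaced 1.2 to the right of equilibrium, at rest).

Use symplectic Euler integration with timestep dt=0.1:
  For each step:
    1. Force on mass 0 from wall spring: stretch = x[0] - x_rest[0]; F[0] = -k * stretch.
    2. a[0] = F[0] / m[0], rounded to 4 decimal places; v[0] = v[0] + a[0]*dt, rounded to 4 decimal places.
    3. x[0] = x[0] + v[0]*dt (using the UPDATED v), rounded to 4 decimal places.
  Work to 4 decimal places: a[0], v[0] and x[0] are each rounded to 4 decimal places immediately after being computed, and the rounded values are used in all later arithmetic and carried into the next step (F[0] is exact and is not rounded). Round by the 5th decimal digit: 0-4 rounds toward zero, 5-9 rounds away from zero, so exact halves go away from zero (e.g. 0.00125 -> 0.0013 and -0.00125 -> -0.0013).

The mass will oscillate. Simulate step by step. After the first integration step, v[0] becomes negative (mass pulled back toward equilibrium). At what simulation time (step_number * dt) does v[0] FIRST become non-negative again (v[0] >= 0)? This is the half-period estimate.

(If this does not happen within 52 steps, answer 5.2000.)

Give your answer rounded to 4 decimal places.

Answer: 1.3000

Derivation:
Step 0: x=[4.0000] v=[0.0000]
Step 1: x=[3.9297] v=[-0.7029]
Step 2: x=[3.7932] v=[-1.3646]
Step 3: x=[3.5986] v=[-1.9463]
Step 4: x=[3.3572] v=[-2.4141]
Step 5: x=[3.0832] v=[-2.7405]
Step 6: x=[2.7926] v=[-2.9064]
Step 7: x=[2.5024] v=[-2.9021]
Step 8: x=[2.2296] v=[-2.7278]
Step 9: x=[1.9902] v=[-2.3937]
Step 10: x=[1.7983] v=[-1.9194]
Step 11: x=[1.6650] v=[-1.3327]
Step 12: x=[1.5982] v=[-0.6679]
Step 13: x=[1.6018] v=[0.0360]
First v>=0 after going negative at step 13, time=1.3000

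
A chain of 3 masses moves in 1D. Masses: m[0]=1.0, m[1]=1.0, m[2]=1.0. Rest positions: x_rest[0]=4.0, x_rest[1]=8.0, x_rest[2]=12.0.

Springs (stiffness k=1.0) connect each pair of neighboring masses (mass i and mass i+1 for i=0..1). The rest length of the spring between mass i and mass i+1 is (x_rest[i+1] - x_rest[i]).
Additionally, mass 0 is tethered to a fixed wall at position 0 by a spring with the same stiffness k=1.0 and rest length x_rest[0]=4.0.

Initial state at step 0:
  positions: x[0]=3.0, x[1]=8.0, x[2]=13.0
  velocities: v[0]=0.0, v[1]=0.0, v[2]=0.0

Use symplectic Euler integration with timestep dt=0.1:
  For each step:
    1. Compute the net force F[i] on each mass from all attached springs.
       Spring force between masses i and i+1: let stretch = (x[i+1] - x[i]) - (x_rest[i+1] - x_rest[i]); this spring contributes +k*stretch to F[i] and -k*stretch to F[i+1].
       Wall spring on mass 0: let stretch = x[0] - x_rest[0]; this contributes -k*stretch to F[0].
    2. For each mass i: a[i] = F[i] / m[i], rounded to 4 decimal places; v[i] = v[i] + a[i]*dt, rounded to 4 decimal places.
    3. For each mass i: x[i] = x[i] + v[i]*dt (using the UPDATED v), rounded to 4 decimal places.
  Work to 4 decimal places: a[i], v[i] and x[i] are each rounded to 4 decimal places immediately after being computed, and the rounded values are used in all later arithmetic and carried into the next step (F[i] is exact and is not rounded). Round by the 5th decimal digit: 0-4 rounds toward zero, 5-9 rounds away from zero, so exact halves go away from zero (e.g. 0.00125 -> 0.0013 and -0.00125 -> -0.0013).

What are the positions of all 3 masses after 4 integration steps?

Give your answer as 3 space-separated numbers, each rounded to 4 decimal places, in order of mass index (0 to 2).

Answer: 3.1941 8.0015 12.9015

Derivation:
Step 0: x=[3.0000 8.0000 13.0000] v=[0.0000 0.0000 0.0000]
Step 1: x=[3.0200 8.0000 12.9900] v=[0.2000 0.0000 -0.1000]
Step 2: x=[3.0596 8.0001 12.9701] v=[0.3960 0.0010 -0.1990]
Step 3: x=[3.1180 8.0005 12.9405] v=[0.5841 0.0040 -0.2960]
Step 4: x=[3.1941 8.0015 12.9015] v=[0.7606 0.0098 -0.3900]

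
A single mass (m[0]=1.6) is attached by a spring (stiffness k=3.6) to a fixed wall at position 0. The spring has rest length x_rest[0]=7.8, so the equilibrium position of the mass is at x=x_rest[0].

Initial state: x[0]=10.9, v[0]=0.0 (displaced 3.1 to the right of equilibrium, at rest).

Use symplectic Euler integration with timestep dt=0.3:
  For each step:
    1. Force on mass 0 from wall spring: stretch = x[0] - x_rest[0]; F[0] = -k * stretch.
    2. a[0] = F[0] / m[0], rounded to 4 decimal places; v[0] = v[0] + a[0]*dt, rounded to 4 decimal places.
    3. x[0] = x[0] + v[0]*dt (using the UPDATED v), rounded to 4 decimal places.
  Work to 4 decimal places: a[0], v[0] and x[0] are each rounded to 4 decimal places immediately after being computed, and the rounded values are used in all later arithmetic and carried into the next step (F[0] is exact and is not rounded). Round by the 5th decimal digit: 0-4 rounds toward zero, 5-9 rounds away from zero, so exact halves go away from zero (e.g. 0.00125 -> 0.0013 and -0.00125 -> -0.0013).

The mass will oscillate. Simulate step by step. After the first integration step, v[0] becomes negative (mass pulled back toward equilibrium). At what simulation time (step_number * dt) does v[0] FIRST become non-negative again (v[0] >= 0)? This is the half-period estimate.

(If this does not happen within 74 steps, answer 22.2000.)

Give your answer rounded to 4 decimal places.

Step 0: x=[10.9000] v=[0.0000]
Step 1: x=[10.2723] v=[-2.0925]
Step 2: x=[9.1439] v=[-3.7613]
Step 3: x=[7.7434] v=[-4.6684]
Step 4: x=[6.3543] v=[-4.6302]
Step 5: x=[5.2580] v=[-3.6544]
Step 6: x=[4.6764] v=[-1.9386]
Step 7: x=[4.7273] v=[0.1698]
First v>=0 after going negative at step 7, time=2.1000

Answer: 2.1000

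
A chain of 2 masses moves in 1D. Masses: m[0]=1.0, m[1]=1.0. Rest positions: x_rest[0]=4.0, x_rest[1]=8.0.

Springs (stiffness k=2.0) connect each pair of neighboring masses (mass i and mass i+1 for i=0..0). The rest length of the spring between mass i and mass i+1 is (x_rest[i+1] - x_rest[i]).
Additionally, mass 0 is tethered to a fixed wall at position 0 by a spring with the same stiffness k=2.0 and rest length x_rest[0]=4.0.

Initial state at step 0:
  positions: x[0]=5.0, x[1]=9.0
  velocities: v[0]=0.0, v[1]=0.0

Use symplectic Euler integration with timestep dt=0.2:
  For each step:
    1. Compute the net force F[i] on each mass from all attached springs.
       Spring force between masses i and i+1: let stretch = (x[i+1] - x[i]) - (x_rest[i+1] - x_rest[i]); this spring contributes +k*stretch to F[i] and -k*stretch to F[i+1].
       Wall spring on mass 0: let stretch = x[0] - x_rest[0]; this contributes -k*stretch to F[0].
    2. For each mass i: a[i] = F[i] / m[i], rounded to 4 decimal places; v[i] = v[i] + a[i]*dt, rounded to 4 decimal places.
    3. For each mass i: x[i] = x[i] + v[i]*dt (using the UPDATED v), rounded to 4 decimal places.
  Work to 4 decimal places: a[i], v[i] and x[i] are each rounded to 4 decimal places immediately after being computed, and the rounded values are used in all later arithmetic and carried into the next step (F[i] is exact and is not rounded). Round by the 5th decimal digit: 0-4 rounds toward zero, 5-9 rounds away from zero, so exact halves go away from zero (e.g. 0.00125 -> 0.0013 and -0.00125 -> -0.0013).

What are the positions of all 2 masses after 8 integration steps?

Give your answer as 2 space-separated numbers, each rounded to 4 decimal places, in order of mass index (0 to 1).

Step 0: x=[5.0000 9.0000] v=[0.0000 0.0000]
Step 1: x=[4.9200 9.0000] v=[-0.4000 0.0000]
Step 2: x=[4.7728 8.9936] v=[-0.7360 -0.0320]
Step 3: x=[4.5814 8.9695] v=[-0.9568 -0.1203]
Step 4: x=[4.3746 8.9144] v=[-1.0341 -0.2755]
Step 5: x=[4.1810 8.8161] v=[-0.9680 -0.4914]
Step 6: x=[4.0237 8.6670] v=[-0.7864 -0.7454]
Step 7: x=[3.9160 8.4665] v=[-0.5386 -1.0027]
Step 8: x=[3.8590 8.2219] v=[-0.2848 -1.2229]

Answer: 3.8590 8.2219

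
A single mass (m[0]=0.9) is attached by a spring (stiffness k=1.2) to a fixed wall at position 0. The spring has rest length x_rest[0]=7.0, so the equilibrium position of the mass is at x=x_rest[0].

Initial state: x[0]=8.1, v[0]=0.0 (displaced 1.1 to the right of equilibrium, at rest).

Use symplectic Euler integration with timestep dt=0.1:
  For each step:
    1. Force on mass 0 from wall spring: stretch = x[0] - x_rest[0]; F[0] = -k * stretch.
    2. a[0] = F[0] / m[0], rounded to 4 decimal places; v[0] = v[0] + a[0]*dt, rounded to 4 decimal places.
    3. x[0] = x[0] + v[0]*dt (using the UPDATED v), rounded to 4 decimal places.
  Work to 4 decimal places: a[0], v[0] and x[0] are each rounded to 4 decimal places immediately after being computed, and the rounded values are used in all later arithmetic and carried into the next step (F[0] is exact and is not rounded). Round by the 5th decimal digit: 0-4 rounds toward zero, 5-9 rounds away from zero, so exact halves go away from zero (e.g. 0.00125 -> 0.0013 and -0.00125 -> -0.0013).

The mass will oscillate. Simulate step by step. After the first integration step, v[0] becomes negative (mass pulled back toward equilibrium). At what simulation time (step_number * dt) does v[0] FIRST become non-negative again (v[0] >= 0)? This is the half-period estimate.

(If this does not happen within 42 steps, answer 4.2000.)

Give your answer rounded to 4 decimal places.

Answer: 2.8000

Derivation:
Step 0: x=[8.1000] v=[0.0000]
Step 1: x=[8.0853] v=[-0.1467]
Step 2: x=[8.0562] v=[-0.2914]
Step 3: x=[8.0130] v=[-0.4322]
Step 4: x=[7.9563] v=[-0.5673]
Step 5: x=[7.8868] v=[-0.6948]
Step 6: x=[7.8055] v=[-0.8130]
Step 7: x=[7.7135] v=[-0.9204]
Step 8: x=[7.6120] v=[-1.0155]
Step 9: x=[7.5023] v=[-1.0971]
Step 10: x=[7.3859] v=[-1.1641]
Step 11: x=[7.2643] v=[-1.2156]
Step 12: x=[7.1392] v=[-1.2508]
Step 13: x=[7.0123] v=[-1.2694]
Step 14: x=[6.8852] v=[-1.2710]
Step 15: x=[6.7596] v=[-1.2557]
Step 16: x=[6.6372] v=[-1.2237]
Step 17: x=[6.5197] v=[-1.1753]
Step 18: x=[6.4086] v=[-1.1113]
Step 19: x=[6.3054] v=[-1.0325]
Step 20: x=[6.2114] v=[-0.9399]
Step 21: x=[6.1279] v=[-0.8348]
Step 22: x=[6.0561] v=[-0.7185]
Step 23: x=[5.9968] v=[-0.5927]
Step 24: x=[5.9509] v=[-0.4589]
Step 25: x=[5.9190] v=[-0.3190]
Step 26: x=[5.9015] v=[-0.1749]
Step 27: x=[5.8987] v=[-0.0284]
Step 28: x=[5.9105] v=[0.1184]
First v>=0 after going negative at step 28, time=2.8000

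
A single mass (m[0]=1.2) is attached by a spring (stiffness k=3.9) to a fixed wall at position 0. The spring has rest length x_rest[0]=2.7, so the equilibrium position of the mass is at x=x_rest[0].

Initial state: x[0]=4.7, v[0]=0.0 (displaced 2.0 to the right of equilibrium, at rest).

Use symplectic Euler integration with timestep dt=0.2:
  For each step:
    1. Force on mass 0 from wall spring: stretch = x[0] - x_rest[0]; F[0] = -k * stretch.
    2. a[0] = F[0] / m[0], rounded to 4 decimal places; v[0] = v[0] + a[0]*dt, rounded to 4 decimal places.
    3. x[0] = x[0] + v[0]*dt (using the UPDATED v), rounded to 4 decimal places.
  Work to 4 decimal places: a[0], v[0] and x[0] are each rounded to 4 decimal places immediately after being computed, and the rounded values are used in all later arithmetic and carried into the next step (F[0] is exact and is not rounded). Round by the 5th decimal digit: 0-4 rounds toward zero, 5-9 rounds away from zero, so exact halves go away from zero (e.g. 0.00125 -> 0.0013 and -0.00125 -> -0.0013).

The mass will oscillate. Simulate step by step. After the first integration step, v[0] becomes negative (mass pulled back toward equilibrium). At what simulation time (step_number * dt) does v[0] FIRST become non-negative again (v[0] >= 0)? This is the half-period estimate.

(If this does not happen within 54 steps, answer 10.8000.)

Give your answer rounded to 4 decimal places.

Step 0: x=[4.7000] v=[0.0000]
Step 1: x=[4.4400] v=[-1.3000]
Step 2: x=[3.9538] v=[-2.4310]
Step 3: x=[3.3046] v=[-3.2460]
Step 4: x=[2.5768] v=[-3.6390]
Step 5: x=[1.8650] v=[-3.5589]
Step 6: x=[1.2618] v=[-3.0161]
Step 7: x=[0.8455] v=[-2.0813]
Step 8: x=[0.6703] v=[-0.8759]
Step 9: x=[0.7590] v=[0.4434]
First v>=0 after going negative at step 9, time=1.8000

Answer: 1.8000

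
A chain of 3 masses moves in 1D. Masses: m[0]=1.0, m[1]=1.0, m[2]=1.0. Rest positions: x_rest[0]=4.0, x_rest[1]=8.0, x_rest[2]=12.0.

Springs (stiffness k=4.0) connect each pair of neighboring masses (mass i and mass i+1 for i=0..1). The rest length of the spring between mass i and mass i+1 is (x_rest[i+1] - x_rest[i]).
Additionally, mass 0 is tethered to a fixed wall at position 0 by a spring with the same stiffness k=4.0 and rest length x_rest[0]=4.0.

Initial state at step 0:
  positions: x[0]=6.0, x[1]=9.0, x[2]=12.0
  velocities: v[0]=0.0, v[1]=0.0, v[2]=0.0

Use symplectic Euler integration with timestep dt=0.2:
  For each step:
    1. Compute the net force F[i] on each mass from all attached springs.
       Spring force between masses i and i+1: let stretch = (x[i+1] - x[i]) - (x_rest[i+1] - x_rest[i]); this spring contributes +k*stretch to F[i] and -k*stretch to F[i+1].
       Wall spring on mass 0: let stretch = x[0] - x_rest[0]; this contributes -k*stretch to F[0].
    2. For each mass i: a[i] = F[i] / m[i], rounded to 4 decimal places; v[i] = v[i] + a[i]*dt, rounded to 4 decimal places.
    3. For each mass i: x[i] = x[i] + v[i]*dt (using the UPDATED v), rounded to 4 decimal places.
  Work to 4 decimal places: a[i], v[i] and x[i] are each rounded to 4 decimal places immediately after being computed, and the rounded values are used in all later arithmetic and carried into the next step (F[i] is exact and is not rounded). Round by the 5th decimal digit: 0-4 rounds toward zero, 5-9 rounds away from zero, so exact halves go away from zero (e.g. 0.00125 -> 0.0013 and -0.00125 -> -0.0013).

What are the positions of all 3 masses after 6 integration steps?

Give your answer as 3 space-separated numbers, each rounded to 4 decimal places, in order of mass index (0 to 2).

Answer: 2.8283 7.6634 13.4719

Derivation:
Step 0: x=[6.0000 9.0000 12.0000] v=[0.0000 0.0000 0.0000]
Step 1: x=[5.5200 9.0000 12.1600] v=[-2.4000 0.0000 0.8000]
Step 2: x=[4.7136 8.9488 12.4544] v=[-4.0320 -0.2560 1.4720]
Step 3: x=[3.8307 8.7809 12.8279] v=[-4.4147 -0.8397 1.8675]
Step 4: x=[3.1269 8.4684 13.1939] v=[-3.5191 -1.5623 1.8299]
Step 5: x=[2.7774 8.0574 13.4438] v=[-1.7474 -2.0551 1.2495]
Step 6: x=[2.8283 7.6634 13.4719] v=[0.2547 -1.9700 0.1404]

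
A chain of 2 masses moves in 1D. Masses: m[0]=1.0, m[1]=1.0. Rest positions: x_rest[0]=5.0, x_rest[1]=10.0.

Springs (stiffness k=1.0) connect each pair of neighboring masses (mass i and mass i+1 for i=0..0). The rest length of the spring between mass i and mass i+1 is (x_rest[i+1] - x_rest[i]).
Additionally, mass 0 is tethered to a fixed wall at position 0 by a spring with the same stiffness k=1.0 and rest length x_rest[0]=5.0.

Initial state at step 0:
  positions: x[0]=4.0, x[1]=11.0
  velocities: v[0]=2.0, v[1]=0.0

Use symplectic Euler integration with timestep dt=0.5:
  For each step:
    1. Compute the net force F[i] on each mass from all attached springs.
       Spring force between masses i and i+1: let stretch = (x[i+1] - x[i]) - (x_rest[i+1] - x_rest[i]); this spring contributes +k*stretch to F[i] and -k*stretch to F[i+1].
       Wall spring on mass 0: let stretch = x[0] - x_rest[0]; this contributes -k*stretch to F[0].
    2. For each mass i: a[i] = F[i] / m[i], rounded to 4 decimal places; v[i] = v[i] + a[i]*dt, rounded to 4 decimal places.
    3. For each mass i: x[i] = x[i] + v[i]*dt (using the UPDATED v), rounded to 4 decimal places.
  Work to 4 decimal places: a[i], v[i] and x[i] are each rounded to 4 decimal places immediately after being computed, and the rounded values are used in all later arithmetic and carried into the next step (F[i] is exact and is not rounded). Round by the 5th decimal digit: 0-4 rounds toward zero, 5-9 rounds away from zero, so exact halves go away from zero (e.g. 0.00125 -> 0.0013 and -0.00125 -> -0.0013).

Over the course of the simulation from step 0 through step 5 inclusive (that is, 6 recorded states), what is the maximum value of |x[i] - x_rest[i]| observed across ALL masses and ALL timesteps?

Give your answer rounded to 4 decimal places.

Answer: 2.6407

Derivation:
Step 0: x=[4.0000 11.0000] v=[2.0000 0.0000]
Step 1: x=[5.7500 10.5000] v=[3.5000 -1.0000]
Step 2: x=[7.2500 10.0625] v=[3.0000 -0.8750]
Step 3: x=[7.6407 10.1719] v=[0.7813 0.2188]
Step 4: x=[6.7540 10.8985] v=[-1.7735 1.4532]
Step 5: x=[5.2149 11.8390] v=[-3.0783 1.8810]
Max displacement = 2.6407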